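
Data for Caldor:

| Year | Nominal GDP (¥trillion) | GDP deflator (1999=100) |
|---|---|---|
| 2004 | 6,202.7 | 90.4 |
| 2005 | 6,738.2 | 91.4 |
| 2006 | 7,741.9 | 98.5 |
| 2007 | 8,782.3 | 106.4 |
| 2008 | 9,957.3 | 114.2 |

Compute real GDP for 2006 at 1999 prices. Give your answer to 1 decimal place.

¥7,859.8 trillion

Real GDP 2006 = 7741.9 / 0.985 = 7859.80.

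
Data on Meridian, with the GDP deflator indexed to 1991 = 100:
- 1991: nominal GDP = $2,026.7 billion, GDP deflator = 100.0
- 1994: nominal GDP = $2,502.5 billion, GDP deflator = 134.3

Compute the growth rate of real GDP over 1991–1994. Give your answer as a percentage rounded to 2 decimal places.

-8.06%

Deflate each year: 1991 → 2026.7/1.000 = 2026.70; 1994 → 2502.5/1.343 = 1863.37.
So real GDP changed by 1863.37/2026.70 − 1 = -0.0806, i.e. -8.06%.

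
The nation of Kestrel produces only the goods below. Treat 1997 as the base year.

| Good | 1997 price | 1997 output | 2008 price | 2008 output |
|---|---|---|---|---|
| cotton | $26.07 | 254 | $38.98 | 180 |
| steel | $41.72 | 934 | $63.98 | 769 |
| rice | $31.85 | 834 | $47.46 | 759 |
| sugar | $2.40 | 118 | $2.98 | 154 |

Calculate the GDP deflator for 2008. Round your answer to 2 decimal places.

Nominal GDP 2008 = 38.98·180 + 63.98·769 + 47.46·759 + 2.98·154 = 92698.08.
Real GDP 2008 (at 1997 prices) = 26.07·180 + 41.72·769 + 31.85·759 + 2.40·154 = 61319.03.
Deflator = Nominal/Real × 100 = 92698.08/61319.03 × 100 = 151.173.

151.17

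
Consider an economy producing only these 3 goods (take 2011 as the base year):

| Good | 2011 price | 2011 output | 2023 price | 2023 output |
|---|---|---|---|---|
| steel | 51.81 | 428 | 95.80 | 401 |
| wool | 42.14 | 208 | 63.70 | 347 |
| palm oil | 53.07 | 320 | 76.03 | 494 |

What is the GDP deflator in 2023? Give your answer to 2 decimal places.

159.18

Nominal GDP 2023 = 95.80·401 + 63.70·347 + 76.03·494 = 98078.52.
Real GDP 2023 (at 2011 prices) = 51.81·401 + 42.14·347 + 53.07·494 = 61614.97.
Deflator = Nominal/Real × 100 = 98078.52/61614.97 × 100 = 159.180.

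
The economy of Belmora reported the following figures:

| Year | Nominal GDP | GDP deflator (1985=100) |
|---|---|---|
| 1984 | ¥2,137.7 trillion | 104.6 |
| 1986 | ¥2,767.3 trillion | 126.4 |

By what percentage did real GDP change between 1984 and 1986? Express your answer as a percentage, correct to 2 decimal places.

7.13%

Deflate each year: 1984 → 2137.7/1.046 = 2043.69; 1986 → 2767.3/1.264 = 2189.32.
So real GDP changed by 2189.32/2043.69 − 1 = 0.0713, i.e. 7.13%.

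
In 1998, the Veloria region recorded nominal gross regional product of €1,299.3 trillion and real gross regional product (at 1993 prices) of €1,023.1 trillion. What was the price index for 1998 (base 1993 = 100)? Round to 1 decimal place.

price index = (Nominal / Real) × 100 = 1299.3 / 1023.1 × 100 = 127.00.

127.0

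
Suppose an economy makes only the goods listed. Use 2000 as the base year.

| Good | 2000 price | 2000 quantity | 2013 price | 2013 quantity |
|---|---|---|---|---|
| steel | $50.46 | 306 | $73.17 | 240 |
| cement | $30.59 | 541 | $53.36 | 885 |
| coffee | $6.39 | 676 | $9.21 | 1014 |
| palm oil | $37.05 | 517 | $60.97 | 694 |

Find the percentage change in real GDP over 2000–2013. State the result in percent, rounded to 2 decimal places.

Real GDP 2000 = Nominal GDP 2000 = 50.46·306 + 30.59·541 + 6.39·676 + 37.05·517 = 55464.44.
Real GDP 2013 (at 2000 prices) = 50.46·240 + 30.59·885 + 6.39·1014 + 37.05·694 = 71374.71.
Real growth = 71374.71/55464.44 − 1 = 0.2869.

28.69%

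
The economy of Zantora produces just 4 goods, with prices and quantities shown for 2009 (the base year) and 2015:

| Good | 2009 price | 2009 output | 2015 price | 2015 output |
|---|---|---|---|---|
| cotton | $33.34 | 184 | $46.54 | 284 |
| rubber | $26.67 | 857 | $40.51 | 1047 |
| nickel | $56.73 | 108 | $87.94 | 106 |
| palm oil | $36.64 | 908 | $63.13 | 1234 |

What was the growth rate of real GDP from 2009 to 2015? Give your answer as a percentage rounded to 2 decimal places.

29.59%

Real GDP 2009 = Nominal GDP 2009 = 33.34·184 + 26.67·857 + 56.73·108 + 36.64·908 = 68386.71.
Real GDP 2015 (at 2009 prices) = 33.34·284 + 26.67·1047 + 56.73·106 + 36.64·1234 = 88619.19.
Real growth = 88619.19/68386.71 − 1 = 0.2959.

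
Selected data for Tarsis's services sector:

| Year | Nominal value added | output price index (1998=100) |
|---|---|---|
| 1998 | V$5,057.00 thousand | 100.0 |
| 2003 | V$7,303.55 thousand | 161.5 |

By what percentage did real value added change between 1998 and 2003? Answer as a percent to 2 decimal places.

-10.57%

Deflate each year: 1998 → 5057.00/1.000 = 5057.00; 2003 → 7303.55/1.615 = 4522.32.
So real value added changed by 4522.32/5057.00 − 1 = -0.1057, i.e. -10.57%.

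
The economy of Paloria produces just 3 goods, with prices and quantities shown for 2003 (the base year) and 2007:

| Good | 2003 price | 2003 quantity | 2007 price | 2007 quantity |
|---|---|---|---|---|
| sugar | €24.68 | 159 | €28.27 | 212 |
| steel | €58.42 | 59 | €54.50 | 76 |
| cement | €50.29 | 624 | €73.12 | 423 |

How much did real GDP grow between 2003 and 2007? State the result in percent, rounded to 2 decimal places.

-20.15%

Real GDP 2003 = Nominal GDP 2003 = 24.68·159 + 58.42·59 + 50.29·624 = 38751.86.
Real GDP 2007 (at 2003 prices) = 24.68·212 + 58.42·76 + 50.29·423 = 30944.75.
Real growth = 30944.75/38751.86 − 1 = -0.2015.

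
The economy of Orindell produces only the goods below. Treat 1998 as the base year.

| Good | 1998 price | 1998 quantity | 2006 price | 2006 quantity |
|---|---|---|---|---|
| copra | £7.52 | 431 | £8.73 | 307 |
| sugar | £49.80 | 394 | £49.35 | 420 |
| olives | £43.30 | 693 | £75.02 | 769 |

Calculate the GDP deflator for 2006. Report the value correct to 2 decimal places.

Nominal GDP 2006 = 8.73·307 + 49.35·420 + 75.02·769 = 81097.49.
Real GDP 2006 (at 1998 prices) = 7.52·307 + 49.80·420 + 43.30·769 = 56522.34.
Deflator = Nominal/Real × 100 = 81097.49/56522.34 × 100 = 143.479.

143.48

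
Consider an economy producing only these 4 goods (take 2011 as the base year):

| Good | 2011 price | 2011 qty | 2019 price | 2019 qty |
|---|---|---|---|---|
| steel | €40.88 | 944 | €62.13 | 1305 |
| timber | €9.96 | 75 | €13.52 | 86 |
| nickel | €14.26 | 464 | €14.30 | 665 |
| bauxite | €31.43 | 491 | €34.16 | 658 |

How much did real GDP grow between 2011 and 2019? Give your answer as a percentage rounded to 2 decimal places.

37.44%

Real GDP 2011 = Nominal GDP 2011 = 40.88·944 + 9.96·75 + 14.26·464 + 31.43·491 = 61386.49.
Real GDP 2019 (at 2011 prices) = 40.88·1305 + 9.96·86 + 14.26·665 + 31.43·658 = 84368.80.
Real growth = 84368.80/61386.49 − 1 = 0.3744.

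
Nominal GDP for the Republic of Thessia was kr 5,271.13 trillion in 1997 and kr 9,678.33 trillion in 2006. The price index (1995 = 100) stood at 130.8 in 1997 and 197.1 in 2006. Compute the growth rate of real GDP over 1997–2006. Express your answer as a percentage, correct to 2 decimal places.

21.85%

Real GDP 1997 = 5271.13 / 1.308 = 4029.92.
Real GDP 2006 = 9678.33 / 1.971 = 4910.37.
Real growth = 4910.37 / 4029.92 − 1 = 0.2185.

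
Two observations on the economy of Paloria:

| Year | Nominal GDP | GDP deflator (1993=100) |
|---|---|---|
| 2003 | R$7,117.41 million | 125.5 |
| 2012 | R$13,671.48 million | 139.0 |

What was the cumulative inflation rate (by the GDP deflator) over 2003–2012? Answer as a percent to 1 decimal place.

10.8%

Price-level change = 139.0 / 125.5 − 1 = 0.1076.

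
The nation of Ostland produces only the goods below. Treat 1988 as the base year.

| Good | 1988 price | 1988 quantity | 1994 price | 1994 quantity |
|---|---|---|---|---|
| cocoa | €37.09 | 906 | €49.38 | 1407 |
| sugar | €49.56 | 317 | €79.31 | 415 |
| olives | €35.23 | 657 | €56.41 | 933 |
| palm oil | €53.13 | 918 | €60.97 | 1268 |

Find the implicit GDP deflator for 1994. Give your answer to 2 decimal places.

Nominal GDP 1994 = 49.38·1407 + 79.31·415 + 56.41·933 + 60.97·1268 = 232331.80.
Real GDP 1994 (at 1988 prices) = 37.09·1407 + 49.56·415 + 35.23·933 + 53.13·1268 = 172991.46.
Deflator = Nominal/Real × 100 = 232331.80/172991.46 × 100 = 134.302.

134.30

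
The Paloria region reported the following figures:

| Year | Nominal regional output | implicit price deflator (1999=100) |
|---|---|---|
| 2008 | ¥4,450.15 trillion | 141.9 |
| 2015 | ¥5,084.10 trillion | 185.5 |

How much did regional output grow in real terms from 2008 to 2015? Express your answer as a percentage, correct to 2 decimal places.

Real regional output 2008 = 4450.15 / 1.419 = 3136.12.
Real regional output 2015 = 5084.10 / 1.855 = 2740.75.
Real growth = 2740.75 / 3136.12 − 1 = -0.1261.

-12.61%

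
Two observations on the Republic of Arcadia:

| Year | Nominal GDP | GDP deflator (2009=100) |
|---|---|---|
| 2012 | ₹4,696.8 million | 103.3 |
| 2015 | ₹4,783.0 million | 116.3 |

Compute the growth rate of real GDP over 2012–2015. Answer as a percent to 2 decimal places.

-9.55%

Deflate each year: 2012 → 4696.8/1.033 = 4546.76; 2015 → 4783.0/1.163 = 4112.64.
So real GDP changed by 4112.64/4546.76 − 1 = -0.0955, i.e. -9.55%.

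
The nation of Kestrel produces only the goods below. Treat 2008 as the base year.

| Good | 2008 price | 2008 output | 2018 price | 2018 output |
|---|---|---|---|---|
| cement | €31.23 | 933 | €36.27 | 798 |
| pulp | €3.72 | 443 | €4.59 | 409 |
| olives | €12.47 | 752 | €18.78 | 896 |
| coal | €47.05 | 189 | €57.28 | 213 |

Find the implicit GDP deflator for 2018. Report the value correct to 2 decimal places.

125.63

Nominal GDP 2018 = 36.27·798 + 4.59·409 + 18.78·896 + 57.28·213 = 59848.29.
Real GDP 2018 (at 2008 prices) = 31.23·798 + 3.72·409 + 12.47·896 + 47.05·213 = 47637.79.
Deflator = Nominal/Real × 100 = 59848.29/47637.79 × 100 = 125.632.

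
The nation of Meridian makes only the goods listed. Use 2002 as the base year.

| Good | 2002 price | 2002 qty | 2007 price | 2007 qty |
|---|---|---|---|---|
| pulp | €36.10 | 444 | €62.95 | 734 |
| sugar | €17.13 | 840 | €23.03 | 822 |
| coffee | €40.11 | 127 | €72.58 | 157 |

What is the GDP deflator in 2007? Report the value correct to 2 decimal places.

Nominal GDP 2007 = 62.95·734 + 23.03·822 + 72.58·157 = 76531.02.
Real GDP 2007 (at 2002 prices) = 36.10·734 + 17.13·822 + 40.11·157 = 46875.53.
Deflator = Nominal/Real × 100 = 76531.02/46875.53 × 100 = 163.264.

163.26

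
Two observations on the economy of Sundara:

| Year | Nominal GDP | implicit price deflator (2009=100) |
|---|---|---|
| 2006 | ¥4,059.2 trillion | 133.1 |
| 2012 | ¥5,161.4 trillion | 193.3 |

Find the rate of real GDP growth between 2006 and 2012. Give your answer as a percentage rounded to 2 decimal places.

-12.45%

Deflate each year: 2006 → 4059.2/1.331 = 3049.74; 2012 → 5161.4/1.933 = 2670.15.
So real GDP changed by 2670.15/3049.74 − 1 = -0.1245, i.e. -12.45%.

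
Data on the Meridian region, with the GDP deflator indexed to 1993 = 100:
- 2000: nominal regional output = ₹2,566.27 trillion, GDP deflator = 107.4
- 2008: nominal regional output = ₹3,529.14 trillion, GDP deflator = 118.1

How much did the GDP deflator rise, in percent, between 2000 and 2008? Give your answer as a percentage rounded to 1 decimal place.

Price-level change = 118.1 / 107.4 − 1 = 0.0996.

10.0%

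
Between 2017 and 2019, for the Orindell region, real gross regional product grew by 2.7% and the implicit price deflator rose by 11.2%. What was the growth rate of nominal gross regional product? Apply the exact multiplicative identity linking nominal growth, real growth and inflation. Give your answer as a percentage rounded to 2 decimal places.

14.20%

(1 + g_nom) = (1 + g_real)(1 + π) = 1.0270 × 1.1120 = 1.14202.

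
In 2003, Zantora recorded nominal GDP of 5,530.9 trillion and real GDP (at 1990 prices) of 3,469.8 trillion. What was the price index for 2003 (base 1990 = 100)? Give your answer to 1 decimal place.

price index = (Nominal / Real) × 100 = 5530.9 / 3469.8 × 100 = 159.40.

159.4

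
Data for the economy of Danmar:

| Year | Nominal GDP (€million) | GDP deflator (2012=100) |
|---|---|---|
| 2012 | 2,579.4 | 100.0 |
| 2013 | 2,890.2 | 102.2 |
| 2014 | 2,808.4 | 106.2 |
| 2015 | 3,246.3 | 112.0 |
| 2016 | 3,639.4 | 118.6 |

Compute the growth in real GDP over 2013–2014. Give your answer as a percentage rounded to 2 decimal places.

Real GDP 2013 = 2890.2/1.022 = 2827.98.
Real GDP 2014 = 2808.4/1.062 = 2644.44.
Change = 2644.44/2827.98 − 1 = -0.0649.

-6.49%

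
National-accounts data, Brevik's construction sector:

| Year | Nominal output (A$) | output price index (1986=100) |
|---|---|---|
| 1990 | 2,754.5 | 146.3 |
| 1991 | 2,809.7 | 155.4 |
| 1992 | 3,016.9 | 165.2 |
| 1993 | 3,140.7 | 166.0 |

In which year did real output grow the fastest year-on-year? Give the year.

1991: real = 2809.7/1.554 = 1808.04; growth vs 1990 (1882.78) = -3.97%.
1992: real = 3016.9/1.652 = 1826.21; growth vs 1991 (1808.04) = 1.00%.
1993: real = 3140.7/1.660 = 1891.99; growth vs 1992 (1826.21) = 3.60%.

1993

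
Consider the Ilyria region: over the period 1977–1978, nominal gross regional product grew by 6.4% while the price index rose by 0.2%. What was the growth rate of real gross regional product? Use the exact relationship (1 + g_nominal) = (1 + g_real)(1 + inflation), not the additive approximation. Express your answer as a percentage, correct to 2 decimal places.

6.19%

(1 + g_nom) = (1 + g_real)(1 + π), so g_real = 1.0640 / 1.0020 − 1 = 0.06188.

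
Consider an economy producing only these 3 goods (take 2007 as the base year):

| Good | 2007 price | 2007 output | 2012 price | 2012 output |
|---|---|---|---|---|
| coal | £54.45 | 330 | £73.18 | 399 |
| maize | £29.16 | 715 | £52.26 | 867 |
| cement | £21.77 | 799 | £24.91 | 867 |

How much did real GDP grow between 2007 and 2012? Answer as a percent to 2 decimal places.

Real GDP 2007 = Nominal GDP 2007 = 54.45·330 + 29.16·715 + 21.77·799 = 56212.13.
Real GDP 2012 (at 2007 prices) = 54.45·399 + 29.16·867 + 21.77·867 = 65881.86.
Real growth = 65881.86/56212.13 − 1 = 0.1720.

17.20%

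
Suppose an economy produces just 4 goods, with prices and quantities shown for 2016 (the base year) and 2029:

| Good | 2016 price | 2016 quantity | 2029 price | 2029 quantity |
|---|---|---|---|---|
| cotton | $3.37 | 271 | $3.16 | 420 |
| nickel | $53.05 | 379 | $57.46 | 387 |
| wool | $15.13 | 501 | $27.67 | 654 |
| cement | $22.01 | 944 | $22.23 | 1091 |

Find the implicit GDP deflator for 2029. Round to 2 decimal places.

118.01

Nominal GDP 2029 = 3.16·420 + 57.46·387 + 27.67·654 + 22.23·1091 = 65913.33.
Real GDP 2029 (at 2016 prices) = 3.37·420 + 53.05·387 + 15.13·654 + 22.01·1091 = 55853.68.
Deflator = Nominal/Real × 100 = 65913.33/55853.68 × 100 = 118.011.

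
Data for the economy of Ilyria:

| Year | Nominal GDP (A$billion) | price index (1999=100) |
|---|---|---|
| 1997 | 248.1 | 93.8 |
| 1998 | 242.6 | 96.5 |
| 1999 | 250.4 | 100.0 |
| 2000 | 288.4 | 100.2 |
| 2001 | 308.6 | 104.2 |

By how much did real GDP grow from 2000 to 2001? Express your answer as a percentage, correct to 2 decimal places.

2.90%

Real GDP 2000 = 288.4/1.002 = 287.82.
Real GDP 2001 = 308.6/1.042 = 296.16.
Change = 296.16/287.82 − 1 = 0.0290.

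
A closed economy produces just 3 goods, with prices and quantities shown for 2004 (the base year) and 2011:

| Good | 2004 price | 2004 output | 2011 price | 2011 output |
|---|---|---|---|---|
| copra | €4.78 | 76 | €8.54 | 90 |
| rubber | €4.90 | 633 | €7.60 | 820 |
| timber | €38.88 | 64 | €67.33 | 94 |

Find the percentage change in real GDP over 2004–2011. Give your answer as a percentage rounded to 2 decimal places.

36.11%

Real GDP 2004 = Nominal GDP 2004 = 4.78·76 + 4.90·633 + 38.88·64 = 5953.30.
Real GDP 2011 (at 2004 prices) = 4.78·90 + 4.90·820 + 38.88·94 = 8102.92.
Real growth = 8102.92/5953.30 − 1 = 0.3611.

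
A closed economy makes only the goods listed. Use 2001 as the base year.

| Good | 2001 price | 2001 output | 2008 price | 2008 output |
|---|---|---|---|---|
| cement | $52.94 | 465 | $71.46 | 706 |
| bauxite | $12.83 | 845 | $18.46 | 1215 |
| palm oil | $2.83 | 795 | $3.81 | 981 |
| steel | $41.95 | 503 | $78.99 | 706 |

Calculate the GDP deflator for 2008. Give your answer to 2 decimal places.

Nominal GDP 2008 = 71.46·706 + 18.46·1215 + 3.81·981 + 78.99·706 = 132384.21.
Real GDP 2008 (at 2001 prices) = 52.94·706 + 12.83·1215 + 2.83·981 + 41.95·706 = 85357.02.
Deflator = Nominal/Real × 100 = 132384.21/85357.02 × 100 = 155.095.

155.09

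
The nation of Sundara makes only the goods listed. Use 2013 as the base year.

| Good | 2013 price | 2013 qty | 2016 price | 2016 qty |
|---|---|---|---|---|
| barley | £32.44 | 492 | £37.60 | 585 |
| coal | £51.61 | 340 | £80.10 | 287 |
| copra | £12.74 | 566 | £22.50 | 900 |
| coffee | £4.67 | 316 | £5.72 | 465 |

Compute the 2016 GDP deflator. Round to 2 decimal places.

143.16

Nominal GDP 2016 = 37.60·585 + 80.10·287 + 22.50·900 + 5.72·465 = 67894.50.
Real GDP 2016 (at 2013 prices) = 32.44·585 + 51.61·287 + 12.74·900 + 4.67·465 = 47427.02.
Deflator = Nominal/Real × 100 = 67894.50/47427.02 × 100 = 143.156.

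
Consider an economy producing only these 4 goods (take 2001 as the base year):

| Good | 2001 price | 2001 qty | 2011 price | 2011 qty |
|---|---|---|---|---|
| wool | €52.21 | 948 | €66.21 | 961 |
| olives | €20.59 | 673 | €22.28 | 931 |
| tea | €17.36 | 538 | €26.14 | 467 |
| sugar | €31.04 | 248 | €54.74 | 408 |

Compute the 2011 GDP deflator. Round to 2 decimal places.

Nominal GDP 2011 = 66.21·961 + 22.28·931 + 26.14·467 + 54.74·408 = 118911.79.
Real GDP 2011 (at 2001 prices) = 52.21·961 + 20.59·931 + 17.36·467 + 31.04·408 = 90114.54.
Deflator = Nominal/Real × 100 = 118911.79/90114.54 × 100 = 131.956.

131.96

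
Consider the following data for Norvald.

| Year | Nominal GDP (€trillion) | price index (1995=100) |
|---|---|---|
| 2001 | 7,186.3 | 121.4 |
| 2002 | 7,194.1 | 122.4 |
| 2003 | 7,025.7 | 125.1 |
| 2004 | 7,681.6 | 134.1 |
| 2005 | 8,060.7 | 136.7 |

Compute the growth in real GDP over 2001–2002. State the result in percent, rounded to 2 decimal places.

-0.71%

Real GDP 2001 = 7186.3/1.214 = 5919.52.
Real GDP 2002 = 7194.1/1.224 = 5877.53.
Change = 5877.53/5919.52 − 1 = -0.0071.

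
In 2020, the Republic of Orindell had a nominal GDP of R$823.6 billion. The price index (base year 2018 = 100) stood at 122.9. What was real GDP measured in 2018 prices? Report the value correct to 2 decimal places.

Real GDP = Nominal / (price index/100) = 823.6 / 1.229 = 670.14.

R$670.14 billion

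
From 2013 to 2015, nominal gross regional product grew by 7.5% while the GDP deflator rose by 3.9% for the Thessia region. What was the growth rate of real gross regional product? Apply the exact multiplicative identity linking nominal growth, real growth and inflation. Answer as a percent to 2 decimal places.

3.46%

(1 + g_nom) = (1 + g_real)(1 + π), so g_real = 1.0750 / 1.0390 − 1 = 0.03465.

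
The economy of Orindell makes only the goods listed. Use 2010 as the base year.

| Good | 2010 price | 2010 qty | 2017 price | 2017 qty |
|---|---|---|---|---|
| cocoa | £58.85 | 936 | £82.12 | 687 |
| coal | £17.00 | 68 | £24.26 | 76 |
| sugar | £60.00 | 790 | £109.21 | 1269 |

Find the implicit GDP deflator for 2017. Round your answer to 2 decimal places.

Nominal GDP 2017 = 82.12·687 + 24.26·76 + 109.21·1269 = 196847.69.
Real GDP 2017 (at 2010 prices) = 58.85·687 + 17.00·76 + 60.00·1269 = 117861.95.
Deflator = Nominal/Real × 100 = 196847.69/117861.95 × 100 = 167.015.

167.02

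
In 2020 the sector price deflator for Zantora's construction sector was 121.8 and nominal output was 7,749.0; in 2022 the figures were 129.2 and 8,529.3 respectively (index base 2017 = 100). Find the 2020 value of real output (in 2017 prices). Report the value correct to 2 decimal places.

Real output = Nominal / (sector price deflator/100) = 7749.0 / 1.218 = 6362.07.

6,362.07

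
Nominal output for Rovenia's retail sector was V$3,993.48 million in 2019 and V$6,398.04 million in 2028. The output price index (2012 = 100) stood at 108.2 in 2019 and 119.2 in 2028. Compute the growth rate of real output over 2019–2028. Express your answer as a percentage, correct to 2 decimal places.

45.43%

Deflate each year: 2019 → 3993.48/1.082 = 3690.83; 2028 → 6398.04/1.192 = 5367.48.
So real output changed by 5367.48/3690.83 − 1 = 0.4543, i.e. 45.43%.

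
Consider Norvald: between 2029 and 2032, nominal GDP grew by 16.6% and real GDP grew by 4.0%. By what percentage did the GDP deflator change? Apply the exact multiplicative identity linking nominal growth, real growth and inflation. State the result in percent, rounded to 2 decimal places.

12.12%

(1 + g_nom) = (1 + g_real)(1 + π), so π = 1.1660 / 1.0400 − 1 = 0.12115.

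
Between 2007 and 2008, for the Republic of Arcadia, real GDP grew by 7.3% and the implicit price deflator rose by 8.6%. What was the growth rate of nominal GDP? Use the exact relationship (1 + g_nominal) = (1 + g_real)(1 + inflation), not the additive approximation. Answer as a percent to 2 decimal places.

16.53%

(1 + g_nom) = (1 + g_real)(1 + π) = 1.0730 × 1.0860 = 1.16528.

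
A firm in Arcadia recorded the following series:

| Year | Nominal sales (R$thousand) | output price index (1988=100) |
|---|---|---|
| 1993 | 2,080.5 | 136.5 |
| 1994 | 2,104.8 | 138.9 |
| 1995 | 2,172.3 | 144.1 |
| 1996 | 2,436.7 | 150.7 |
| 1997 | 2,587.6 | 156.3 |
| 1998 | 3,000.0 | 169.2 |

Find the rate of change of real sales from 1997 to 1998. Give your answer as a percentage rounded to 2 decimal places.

7.10%

Real sales 1997 = 2587.6/1.563 = 1655.53.
Real sales 1998 = 3000.0/1.692 = 1773.05.
Change = 1773.05/1655.53 − 1 = 0.0710.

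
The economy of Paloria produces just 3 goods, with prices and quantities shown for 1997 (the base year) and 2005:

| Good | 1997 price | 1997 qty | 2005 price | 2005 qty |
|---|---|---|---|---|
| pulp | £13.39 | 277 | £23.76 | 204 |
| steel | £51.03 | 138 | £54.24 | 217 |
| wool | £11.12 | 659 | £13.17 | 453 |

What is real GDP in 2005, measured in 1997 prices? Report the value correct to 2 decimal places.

Real GDP 2005 = Σ (p_1997 × q_2005) = 13.39·204 + 51.03·217 + 11.12·453 = 18842.43.

£18842.43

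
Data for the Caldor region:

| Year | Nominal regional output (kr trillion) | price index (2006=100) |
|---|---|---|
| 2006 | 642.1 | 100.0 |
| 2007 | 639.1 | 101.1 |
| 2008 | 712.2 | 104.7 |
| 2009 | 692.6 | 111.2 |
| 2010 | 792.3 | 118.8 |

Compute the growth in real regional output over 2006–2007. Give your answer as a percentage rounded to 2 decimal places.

-1.55%

Real regional output 2006 = 642.1/1.000 = 642.10.
Real regional output 2007 = 639.1/1.011 = 632.15.
Change = 632.15/642.10 − 1 = -0.0155.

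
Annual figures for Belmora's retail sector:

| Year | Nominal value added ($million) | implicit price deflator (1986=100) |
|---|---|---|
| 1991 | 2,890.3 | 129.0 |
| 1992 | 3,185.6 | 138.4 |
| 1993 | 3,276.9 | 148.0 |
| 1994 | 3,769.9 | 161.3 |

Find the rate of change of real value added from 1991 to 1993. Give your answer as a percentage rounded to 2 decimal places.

Real value added 1991 = 2890.3/1.290 = 2240.54.
Real value added 1993 = 3276.9/1.480 = 2214.12.
Change = 2214.12/2240.54 − 1 = -0.0118.

-1.18%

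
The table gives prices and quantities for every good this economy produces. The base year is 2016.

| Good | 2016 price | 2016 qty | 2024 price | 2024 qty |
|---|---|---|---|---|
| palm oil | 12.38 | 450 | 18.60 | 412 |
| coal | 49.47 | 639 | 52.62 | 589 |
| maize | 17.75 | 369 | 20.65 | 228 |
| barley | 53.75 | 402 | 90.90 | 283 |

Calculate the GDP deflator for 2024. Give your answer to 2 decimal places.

Nominal GDP 2024 = 18.60·412 + 52.62·589 + 20.65·228 + 90.90·283 = 69089.28.
Real GDP 2024 (at 2016 prices) = 12.38·412 + 49.47·589 + 17.75·228 + 53.75·283 = 53496.64.
Deflator = Nominal/Real × 100 = 69089.28/53496.64 × 100 = 129.147.

129.15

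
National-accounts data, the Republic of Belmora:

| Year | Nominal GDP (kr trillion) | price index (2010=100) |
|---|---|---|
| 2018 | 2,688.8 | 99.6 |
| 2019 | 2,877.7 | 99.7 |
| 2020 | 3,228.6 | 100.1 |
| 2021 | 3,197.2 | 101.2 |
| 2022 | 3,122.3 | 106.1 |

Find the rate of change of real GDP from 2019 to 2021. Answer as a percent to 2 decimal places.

9.46%

Real GDP 2019 = 2877.7/0.997 = 2886.36.
Real GDP 2021 = 3197.2/1.012 = 3159.29.
Change = 3159.29/2886.36 − 1 = 0.0946.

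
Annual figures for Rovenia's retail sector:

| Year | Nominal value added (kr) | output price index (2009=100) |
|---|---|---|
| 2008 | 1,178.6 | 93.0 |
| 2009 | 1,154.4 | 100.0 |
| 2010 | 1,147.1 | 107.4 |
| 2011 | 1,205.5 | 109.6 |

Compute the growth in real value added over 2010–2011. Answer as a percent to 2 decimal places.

Real value added 2010 = 1147.1/1.074 = 1068.06.
Real value added 2011 = 1205.5/1.096 = 1099.91.
Change = 1099.91/1068.06 − 1 = 0.0298.

2.98%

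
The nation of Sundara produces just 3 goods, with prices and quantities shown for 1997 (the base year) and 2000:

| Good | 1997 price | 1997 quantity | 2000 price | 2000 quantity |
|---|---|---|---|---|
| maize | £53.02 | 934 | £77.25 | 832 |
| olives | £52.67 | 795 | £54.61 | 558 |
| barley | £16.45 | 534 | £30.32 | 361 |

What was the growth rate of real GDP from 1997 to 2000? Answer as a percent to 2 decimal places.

-20.70%

Real GDP 1997 = Nominal GDP 1997 = 53.02·934 + 52.67·795 + 16.45·534 = 100177.63.
Real GDP 2000 (at 1997 prices) = 53.02·832 + 52.67·558 + 16.45·361 = 79440.95.
Real growth = 79440.95/100177.63 − 1 = -0.2070.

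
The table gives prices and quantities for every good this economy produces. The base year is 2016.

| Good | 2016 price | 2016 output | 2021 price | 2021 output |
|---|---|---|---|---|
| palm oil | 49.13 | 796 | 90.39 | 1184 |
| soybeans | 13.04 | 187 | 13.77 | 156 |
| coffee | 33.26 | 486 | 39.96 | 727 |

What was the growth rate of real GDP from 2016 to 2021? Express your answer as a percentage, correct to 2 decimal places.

Real GDP 2016 = Nominal GDP 2016 = 49.13·796 + 13.04·187 + 33.26·486 = 57710.32.
Real GDP 2021 (at 2016 prices) = 49.13·1184 + 13.04·156 + 33.26·727 = 84384.18.
Real growth = 84384.18/57710.32 − 1 = 0.4622.

46.22%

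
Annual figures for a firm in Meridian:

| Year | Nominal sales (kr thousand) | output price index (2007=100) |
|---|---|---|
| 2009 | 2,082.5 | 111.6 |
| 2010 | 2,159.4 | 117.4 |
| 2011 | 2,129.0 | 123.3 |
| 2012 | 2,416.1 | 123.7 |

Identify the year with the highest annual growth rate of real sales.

2012

2010: real = 2159.4/1.174 = 1839.35; growth vs 2009 (1866.04) = -1.43%.
2011: real = 2129.0/1.233 = 1726.68; growth vs 2010 (1839.35) = -6.13%.
2012: real = 2416.1/1.237 = 1953.19; growth vs 2011 (1726.68) = 13.12%.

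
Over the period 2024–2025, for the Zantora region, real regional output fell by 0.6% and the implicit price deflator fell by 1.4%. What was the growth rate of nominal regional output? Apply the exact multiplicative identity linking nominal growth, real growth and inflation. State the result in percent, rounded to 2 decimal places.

(1 + g_nom) = (1 + g_real)(1 + π) = 0.9940 × 0.9860 = 0.98008.

-1.99%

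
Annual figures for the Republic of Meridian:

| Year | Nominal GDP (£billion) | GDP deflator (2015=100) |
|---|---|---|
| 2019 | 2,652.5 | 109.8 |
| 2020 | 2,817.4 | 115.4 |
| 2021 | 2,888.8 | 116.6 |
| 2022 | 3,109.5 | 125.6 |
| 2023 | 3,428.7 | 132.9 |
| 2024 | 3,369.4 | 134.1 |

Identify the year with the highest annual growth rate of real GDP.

2020: real = 2817.4/1.154 = 2441.42; growth vs 2019 (2415.76) = 1.06%.
2021: real = 2888.8/1.166 = 2477.53; growth vs 2020 (2441.42) = 1.48%.
2022: real = 3109.5/1.256 = 2475.72; growth vs 2021 (2477.53) = -0.07%.
2023: real = 3428.7/1.329 = 2579.91; growth vs 2022 (2475.72) = 4.21%.
2024: real = 3369.4/1.341 = 2512.60; growth vs 2023 (2579.91) = -2.61%.

2023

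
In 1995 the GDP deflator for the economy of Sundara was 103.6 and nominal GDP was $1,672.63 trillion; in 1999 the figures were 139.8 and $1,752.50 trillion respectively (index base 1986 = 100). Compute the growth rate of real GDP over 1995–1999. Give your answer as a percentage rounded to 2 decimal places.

Real GDP 1995 = 1672.63 / 1.036 = 1614.51.
Real GDP 1999 = 1752.50 / 1.398 = 1253.58.
Real growth = 1253.58 / 1614.51 − 1 = -0.2236.

-22.36%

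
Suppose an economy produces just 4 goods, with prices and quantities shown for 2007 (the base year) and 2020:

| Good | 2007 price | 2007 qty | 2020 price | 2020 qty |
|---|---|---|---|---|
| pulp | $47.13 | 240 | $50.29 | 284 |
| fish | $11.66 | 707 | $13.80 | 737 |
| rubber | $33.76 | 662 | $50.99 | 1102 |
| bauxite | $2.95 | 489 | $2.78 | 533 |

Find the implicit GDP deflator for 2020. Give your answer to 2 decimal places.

Nominal GDP 2020 = 50.29·284 + 13.80·737 + 50.99·1102 + 2.78·533 = 82125.68.
Real GDP 2020 (at 2007 prices) = 47.13·284 + 11.66·737 + 33.76·1102 + 2.95·533 = 60754.21.
Deflator = Nominal/Real × 100 = 82125.68/60754.21 × 100 = 135.177.

135.18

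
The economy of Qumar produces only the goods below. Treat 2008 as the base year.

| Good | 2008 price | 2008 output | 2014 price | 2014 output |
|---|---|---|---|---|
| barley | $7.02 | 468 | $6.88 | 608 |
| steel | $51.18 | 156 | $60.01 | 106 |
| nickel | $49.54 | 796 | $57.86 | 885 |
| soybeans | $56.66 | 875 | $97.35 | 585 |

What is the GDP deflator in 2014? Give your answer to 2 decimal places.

Nominal GDP 2014 = 6.88·608 + 60.01·106 + 57.86·885 + 97.35·585 = 118699.95.
Real GDP 2014 (at 2008 prices) = 7.02·608 + 51.18·106 + 49.54·885 + 56.66·585 = 86682.24.
Deflator = Nominal/Real × 100 = 118699.95/86682.24 × 100 = 136.937.

136.94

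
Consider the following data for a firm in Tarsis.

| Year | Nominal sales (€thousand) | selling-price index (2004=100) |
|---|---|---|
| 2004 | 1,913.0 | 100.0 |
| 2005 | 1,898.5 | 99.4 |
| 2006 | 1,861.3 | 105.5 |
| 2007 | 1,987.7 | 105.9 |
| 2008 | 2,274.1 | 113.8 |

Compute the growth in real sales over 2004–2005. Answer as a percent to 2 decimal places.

Real sales 2004 = 1913.0/1.000 = 1913.00.
Real sales 2005 = 1898.5/0.994 = 1909.96.
Change = 1909.96/1913.00 − 1 = -0.0016.

-0.16%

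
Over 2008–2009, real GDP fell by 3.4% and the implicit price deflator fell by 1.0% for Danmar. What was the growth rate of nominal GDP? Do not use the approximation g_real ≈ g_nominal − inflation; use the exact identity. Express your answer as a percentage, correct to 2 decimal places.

-4.37%

(1 + g_nom) = (1 + g_real)(1 + π) = 0.9660 × 0.9900 = 0.95634.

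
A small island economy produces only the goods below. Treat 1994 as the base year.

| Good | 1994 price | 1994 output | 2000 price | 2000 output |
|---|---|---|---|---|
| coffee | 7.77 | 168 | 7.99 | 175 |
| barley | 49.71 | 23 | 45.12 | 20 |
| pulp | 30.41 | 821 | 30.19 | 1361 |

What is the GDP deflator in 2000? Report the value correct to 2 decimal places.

99.19

Nominal GDP 2000 = 7.99·175 + 45.12·20 + 30.19·1361 = 43389.24.
Real GDP 2000 (at 1994 prices) = 7.77·175 + 49.71·20 + 30.41·1361 = 43741.96.
Deflator = Nominal/Real × 100 = 43389.24/43741.96 × 100 = 99.194.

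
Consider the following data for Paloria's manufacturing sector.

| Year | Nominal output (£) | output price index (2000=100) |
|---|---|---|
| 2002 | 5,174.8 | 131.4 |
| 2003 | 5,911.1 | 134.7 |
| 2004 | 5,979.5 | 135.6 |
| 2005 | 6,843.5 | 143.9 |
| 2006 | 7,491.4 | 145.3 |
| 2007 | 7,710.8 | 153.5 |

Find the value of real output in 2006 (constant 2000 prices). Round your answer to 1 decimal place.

Real output 2006 = 7491.4 / 1.453 = 5155.82.

£5,155.8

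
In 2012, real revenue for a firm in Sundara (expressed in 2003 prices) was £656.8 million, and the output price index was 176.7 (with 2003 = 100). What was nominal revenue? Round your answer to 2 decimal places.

£1,160.57 million

Nominal revenue = Real × (output price index/100) = 656.8 × 1.767 = 1160.57.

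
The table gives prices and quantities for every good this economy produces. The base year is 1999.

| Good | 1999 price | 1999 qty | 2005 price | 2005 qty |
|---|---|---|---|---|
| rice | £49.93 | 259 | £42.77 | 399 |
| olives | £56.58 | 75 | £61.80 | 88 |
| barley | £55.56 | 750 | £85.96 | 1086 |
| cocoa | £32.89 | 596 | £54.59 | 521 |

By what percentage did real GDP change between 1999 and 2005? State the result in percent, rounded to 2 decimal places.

30.50%

Real GDP 1999 = Nominal GDP 1999 = 49.93·259 + 56.58·75 + 55.56·750 + 32.89·596 = 78447.81.
Real GDP 2005 (at 1999 prices) = 49.93·399 + 56.58·88 + 55.56·1086 + 32.89·521 = 102374.96.
Real growth = 102374.96/78447.81 − 1 = 0.3050.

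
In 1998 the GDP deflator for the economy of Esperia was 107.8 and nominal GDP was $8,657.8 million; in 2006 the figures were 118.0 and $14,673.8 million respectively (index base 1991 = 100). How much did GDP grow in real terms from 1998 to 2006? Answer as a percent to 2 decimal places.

Real GDP 1998 = 8657.8 / 1.078 = 8031.35.
Real GDP 2006 = 14673.8 / 1.180 = 12435.42.
Real growth = 12435.42 / 8031.35 − 1 = 0.5484.

54.84%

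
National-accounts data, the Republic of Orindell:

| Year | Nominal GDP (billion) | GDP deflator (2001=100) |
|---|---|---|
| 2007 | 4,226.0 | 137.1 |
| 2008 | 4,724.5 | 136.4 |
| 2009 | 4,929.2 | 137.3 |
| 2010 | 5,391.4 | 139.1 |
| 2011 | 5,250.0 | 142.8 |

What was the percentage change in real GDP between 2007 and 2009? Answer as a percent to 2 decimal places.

16.47%

Real GDP 2007 = 4226.0/1.371 = 3082.42.
Real GDP 2009 = 4929.2/1.373 = 3590.09.
Change = 3590.09/3082.42 − 1 = 0.1647.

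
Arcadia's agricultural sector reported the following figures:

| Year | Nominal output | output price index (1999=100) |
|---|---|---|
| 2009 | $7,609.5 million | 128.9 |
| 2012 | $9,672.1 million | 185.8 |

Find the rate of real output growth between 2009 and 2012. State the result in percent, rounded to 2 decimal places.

-11.82%

Deflate each year: 2009 → 7609.5/1.289 = 5903.41; 2012 → 9672.1/1.858 = 5205.65.
So real output changed by 5205.65/5903.41 − 1 = -0.1182, i.e. -11.82%.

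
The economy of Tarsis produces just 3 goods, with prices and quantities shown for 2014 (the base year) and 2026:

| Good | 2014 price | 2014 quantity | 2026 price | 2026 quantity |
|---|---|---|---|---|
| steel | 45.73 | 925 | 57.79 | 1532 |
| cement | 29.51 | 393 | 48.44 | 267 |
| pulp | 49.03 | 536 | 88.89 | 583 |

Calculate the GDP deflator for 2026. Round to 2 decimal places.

Nominal GDP 2026 = 57.79·1532 + 48.44·267 + 88.89·583 = 153290.63.
Real GDP 2026 (at 2014 prices) = 45.73·1532 + 29.51·267 + 49.03·583 = 106522.02.
Deflator = Nominal/Real × 100 = 153290.63/106522.02 × 100 = 143.905.

143.91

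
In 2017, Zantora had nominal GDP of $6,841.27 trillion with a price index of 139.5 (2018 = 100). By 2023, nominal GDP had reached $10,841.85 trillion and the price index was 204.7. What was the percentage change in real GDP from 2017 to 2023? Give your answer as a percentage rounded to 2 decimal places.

8.00%

Deflate each year: 2017 → 6841.27/1.395 = 4904.14; 2023 → 10841.85/2.047 = 5296.46.
So real GDP changed by 5296.46/4904.14 − 1 = 0.0800, i.e. 8.00%.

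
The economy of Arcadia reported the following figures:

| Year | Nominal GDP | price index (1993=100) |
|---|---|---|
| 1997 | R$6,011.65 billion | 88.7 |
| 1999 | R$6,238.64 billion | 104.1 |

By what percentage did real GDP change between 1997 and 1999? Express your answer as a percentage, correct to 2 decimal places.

Real GDP 1997 = 6011.65 / 0.887 = 6777.51.
Real GDP 1999 = 6238.64 / 1.041 = 5992.93.
Real growth = 5992.93 / 6777.51 − 1 = -0.1158.

-11.58%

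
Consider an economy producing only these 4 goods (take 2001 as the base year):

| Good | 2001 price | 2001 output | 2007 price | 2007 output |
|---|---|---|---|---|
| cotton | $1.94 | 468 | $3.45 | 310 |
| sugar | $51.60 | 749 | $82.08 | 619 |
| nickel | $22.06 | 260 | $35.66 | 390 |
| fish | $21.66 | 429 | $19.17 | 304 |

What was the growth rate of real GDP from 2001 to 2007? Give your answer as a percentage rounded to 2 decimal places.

-12.56%

Real GDP 2001 = Nominal GDP 2001 = 1.94·468 + 51.60·749 + 22.06·260 + 21.66·429 = 54584.06.
Real GDP 2007 (at 2001 prices) = 1.94·310 + 51.60·619 + 22.06·390 + 21.66·304 = 47729.84.
Real growth = 47729.84/54584.06 − 1 = -0.1256.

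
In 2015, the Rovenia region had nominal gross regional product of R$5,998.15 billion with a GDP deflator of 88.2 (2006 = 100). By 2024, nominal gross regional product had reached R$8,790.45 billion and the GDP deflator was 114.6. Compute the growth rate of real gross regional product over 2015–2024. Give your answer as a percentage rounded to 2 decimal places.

Real gross regional product 2015 = 5998.15 / 0.882 = 6800.62.
Real gross regional product 2024 = 8790.45 / 1.146 = 7670.55.
Real growth = 7670.55 / 6800.62 − 1 = 0.1279.

12.79%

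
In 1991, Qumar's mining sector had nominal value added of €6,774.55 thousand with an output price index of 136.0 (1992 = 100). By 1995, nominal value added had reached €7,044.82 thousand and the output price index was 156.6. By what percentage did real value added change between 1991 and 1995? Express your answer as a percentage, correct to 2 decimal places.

-9.69%

Real value added 1991 = 6774.55 / 1.360 = 4981.29.
Real value added 1995 = 7044.82 / 1.566 = 4498.61.
Real growth = 4498.61 / 4981.29 − 1 = -0.0969.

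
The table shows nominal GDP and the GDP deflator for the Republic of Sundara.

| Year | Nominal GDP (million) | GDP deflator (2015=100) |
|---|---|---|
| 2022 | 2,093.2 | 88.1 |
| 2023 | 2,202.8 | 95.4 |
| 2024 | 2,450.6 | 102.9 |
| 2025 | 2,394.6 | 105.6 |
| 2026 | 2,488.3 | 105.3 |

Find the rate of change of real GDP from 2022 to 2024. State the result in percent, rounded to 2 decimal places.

Real GDP 2022 = 2093.2/0.881 = 2375.94.
Real GDP 2024 = 2450.6/1.029 = 2381.54.
Change = 2381.54/2375.94 − 1 = 0.0024.

0.24%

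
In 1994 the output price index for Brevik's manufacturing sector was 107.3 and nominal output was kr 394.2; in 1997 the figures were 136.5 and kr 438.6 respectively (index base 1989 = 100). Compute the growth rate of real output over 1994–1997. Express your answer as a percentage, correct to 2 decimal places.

Real output 1994 = 394.2 / 1.073 = 367.38.
Real output 1997 = 438.6 / 1.365 = 321.32.
Real growth = 321.32 / 367.38 − 1 = -0.1254.

-12.54%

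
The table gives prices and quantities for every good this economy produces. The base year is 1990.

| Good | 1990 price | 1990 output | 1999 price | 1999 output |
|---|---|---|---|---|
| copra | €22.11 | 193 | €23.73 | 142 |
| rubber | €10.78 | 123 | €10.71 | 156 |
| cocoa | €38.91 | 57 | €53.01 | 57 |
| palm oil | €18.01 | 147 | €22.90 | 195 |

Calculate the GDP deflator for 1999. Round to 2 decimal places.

Nominal GDP 1999 = 23.73·142 + 10.71·156 + 53.01·57 + 22.90·195 = 12527.49.
Real GDP 1999 (at 1990 prices) = 22.11·142 + 10.78·156 + 38.91·57 + 18.01·195 = 10551.12.
Deflator = Nominal/Real × 100 = 12527.49/10551.12 × 100 = 118.731.

118.73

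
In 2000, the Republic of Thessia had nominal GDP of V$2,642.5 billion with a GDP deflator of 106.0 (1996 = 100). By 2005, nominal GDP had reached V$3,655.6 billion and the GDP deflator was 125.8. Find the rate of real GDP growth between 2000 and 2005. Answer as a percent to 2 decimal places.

16.57%

Deflate each year: 2000 → 2642.5/1.060 = 2492.92; 2005 → 3655.6/1.258 = 2905.88.
So real GDP changed by 2905.88/2492.92 − 1 = 0.1657, i.e. 16.57%.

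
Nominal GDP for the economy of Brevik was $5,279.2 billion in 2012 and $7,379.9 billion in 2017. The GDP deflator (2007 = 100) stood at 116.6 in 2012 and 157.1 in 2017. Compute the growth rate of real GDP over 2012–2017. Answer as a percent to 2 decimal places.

Deflate each year: 2012 → 5279.2/1.166 = 4527.62; 2017 → 7379.9/1.571 = 4697.58.
So real GDP changed by 4697.58/4527.62 − 1 = 0.0375, i.e. 3.75%.

3.75%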